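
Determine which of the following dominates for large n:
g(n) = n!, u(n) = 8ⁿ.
Comparing growth rates:
Growth-rate hierarchy: log n ≺ any polynomial ≺ any exponential cⁿ (c>1) ≺ n! ≺ nⁿ.
factorial dominates exponential base 8 asymptotically.

g(n) grows faster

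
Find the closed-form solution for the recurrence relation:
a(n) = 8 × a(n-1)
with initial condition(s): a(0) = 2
Recurrence: a(n) = 8 × a(n-1), initial: a(0) = 2.
Each term is 8 times the previous, so this is geometric with ratio 8. After n steps: a(n) = a(0)·8ⁿ = 2·8ⁿ.

a(n) = 2·8ⁿ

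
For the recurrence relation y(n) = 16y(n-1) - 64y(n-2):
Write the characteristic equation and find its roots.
Substitute y(n) = rⁿ and divide through by rⁿ⁻²: r² - 16r + 64 = 0
Factor: (r - 8)² = 0, so r = 8 (double root).
General solution: y(n) = (A + Bn)·8ⁿ

Characteristic: r² - 16r + 64 = 0, Roots: r = 8 (double root)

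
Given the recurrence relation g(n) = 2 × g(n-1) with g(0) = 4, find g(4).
Computing step by step:
g(0) = 4
g(1) = 2 × 4 = 8
g(2) = 2 × 8 = 16
g(3) = 2 × 16 = 32
g(4) = 2 × 32 = 64

64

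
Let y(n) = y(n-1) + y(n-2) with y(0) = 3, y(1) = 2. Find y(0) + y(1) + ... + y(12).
Computing the sequence terms: 3, 2, 5, 7, 12, 19, 31, 50, 81, 131, 212, 343, 555
Adding these values together:

1451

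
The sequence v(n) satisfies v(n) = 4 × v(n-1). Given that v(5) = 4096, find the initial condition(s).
In general v(n) = 4ⁿ · v(0). At n = 5: v(0) = v(5) / 4^5 = 4096 / 1024 = 4.

v(0) = 4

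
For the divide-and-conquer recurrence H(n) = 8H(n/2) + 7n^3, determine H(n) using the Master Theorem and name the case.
Master Theorem template: H(n) = a·H(n/b) + f(n).
Here: a=8, b=2, f(n)=7n^3
Compute log_b(a) = log_2(8) = 3.
f(n) = 7n^3 = Θ(n^3). Case 2: H(n) = Θ(n^3 log n).

Case 2: H(n) = Θ(n^3 log n)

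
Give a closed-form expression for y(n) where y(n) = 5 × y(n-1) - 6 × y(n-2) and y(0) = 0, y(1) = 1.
Recurrence: y(n) = 5 × y(n-1) - 6 × y(n-2), initial: y(0) = 0, y(1) = 1.
Characteristic equation: r² - 5r + 6 = 0, which factors as (r - 3)(r - 2) = 0, so r = 3, 2. General solution y(n) = A·3ⁿ + B·2ⁿ. From y(0) = 0: A + B = 0. From y(1) = 1: 3A + 2B = 1. Solving gives A = 1, B = -1.

y(n) = 3ⁿ - 2ⁿ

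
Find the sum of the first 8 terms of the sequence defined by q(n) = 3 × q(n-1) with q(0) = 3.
Computing the sequence terms: 3, 9, 27, 81, 243, 729, 2187, 6561
Adding these values together:

9840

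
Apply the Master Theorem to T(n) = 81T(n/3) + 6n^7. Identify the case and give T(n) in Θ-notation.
Master Theorem template: T(n) = a·T(n/b) + f(n).
Here: a=81, b=3, f(n)=6n^7
Compute log_b(a) = log_3(81) = 4.
f(n) = 6n^7 = Ω(n^(4+ε)) with ε = 3, and the regularity condition holds (a·f(n/b) = (a/b^7)·f(n) with a/b^7 = 3^-3 < 1). Case 3: T(n) = Θ(f(n)) = Θ(n^7).

Case 3: T(n) = Θ(n^7)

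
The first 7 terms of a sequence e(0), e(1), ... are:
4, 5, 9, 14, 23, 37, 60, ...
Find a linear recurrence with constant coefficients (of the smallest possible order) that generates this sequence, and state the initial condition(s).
Look for the lowest-order linear relation among consecutive terms.
Observation: e(n) - 1·e(n-1) - (1)·e(n-2) = 0 holds for the shown terms, and no order-1 relation e(n) = α·e(n-1) + β fits.
Check at n=3: 1·9 + (1)·5 = 14. ✓

e(n) = e(n-1) + e(n-2), e(0) = 4, e(1) = 5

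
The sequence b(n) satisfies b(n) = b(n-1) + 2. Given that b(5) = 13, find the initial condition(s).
b(5) = b(0) + 5·2, so b(0) = 13 - 10 = 3.

b(0) = 3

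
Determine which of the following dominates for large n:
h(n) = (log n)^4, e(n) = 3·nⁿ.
Comparing growth rates:
Growth-rate hierarchy: log n ≺ any polynomial ≺ any exponential cⁿ (c>1) ≺ n! ≺ nⁿ.
super-exponential nⁿ dominates polylogarithmic (log n)^4 asymptotically.

e(n) grows faster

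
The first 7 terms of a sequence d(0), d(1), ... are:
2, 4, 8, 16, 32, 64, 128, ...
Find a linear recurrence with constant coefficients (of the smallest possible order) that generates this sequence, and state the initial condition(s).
Look for the lowest-order linear relation among consecutive terms.
Observation: each term is 2× the previous.
Check at n=2: 2·4 = 8. ✓

d(n) = 2 × d(n-1), d(0) = 2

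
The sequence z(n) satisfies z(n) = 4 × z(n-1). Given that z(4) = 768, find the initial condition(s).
In general z(n) = 4ⁿ · z(0). At n = 4: z(0) = z(4) / 4^4 = 768 / 256 = 3.

z(0) = 3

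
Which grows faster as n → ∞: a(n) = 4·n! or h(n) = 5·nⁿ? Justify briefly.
Comparing growth rates:
Growth-rate hierarchy: log n ≺ any polynomial ≺ any exponential cⁿ (c>1) ≺ n! ≺ nⁿ.
super-exponential nⁿ dominates factorial asymptotically.

h(n) grows faster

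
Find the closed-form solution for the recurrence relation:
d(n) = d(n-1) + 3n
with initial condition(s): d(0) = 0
Recurrence: d(n) = d(n-1) + 3n, initial: d(0) = 0.
Telescoping: d(n) = d(0) + 3·Σᵢ₌₁ⁿ i = 0 + 3·n(n+1)/2.

d(n) = 3·n(n+1)/2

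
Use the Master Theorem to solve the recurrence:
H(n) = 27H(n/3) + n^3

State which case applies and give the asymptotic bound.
Master Theorem template: H(n) = a·H(n/b) + f(n).
Here: a=27, b=3, f(n)=n^3
Compute log_b(a) = log_3(27) = 3.
f(n) = n^3 = Θ(n^3). Case 2: H(n) = Θ(n^3 log n).

Case 2: H(n) = Θ(n^3 log n)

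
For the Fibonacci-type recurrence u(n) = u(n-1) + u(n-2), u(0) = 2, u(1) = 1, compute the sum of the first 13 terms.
Computing the sequence terms: 2, 1, 3, 4, 7, 11, 18, 29, 47, 76, 123, 199, 322
Adding these values together:

842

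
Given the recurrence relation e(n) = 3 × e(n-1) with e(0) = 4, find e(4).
Computing step by step:
e(0) = 4
e(1) = 3 × 4 = 12
e(2) = 3 × 12 = 36
e(3) = 3 × 36 = 108
e(4) = 3 × 108 = 324

324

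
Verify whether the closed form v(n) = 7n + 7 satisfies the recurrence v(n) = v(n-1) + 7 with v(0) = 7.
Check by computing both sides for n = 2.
From the recurrence with v(0) = 7:
  v(0) = 7, v(1) = 14, v(2) = 21
  so the recurrence gives v(2) = 21.
From the proposed closed form v(n) = 7n + 7:
  v(2) = 21.
Both sides give 21 at n = 2, and the initial condition(s) match, so the closed form is consistent.

Yes, the closed form is correct.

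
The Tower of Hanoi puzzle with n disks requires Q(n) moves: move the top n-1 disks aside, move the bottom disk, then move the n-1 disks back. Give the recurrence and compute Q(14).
Moving n disks = move the top n-1 disks aside (Q(n-1) moves) + move the largest disk (1 move) + move the n-1 disks back on top (Q(n-1) moves), so Q(n) = 2Q(n-1) + 1, with Q(1) = 1 (a single disk takes one move).
First terms: 1, 3, 7, 15, 31, 63, … — each is one less than a power of 2. Indeed Q(n) + 1 = 2(Q(n-1) + 1) with Q(1) + 1 = 2, so Q(n) + 1 = 2ⁿ and Q(n) = 2ⁿ - 1.
Hence Q(14) = 2^14 - 1 = 16384 - 1 = 16383.

Q(n) = 2Q(n-1) + 1, Q(1) = 1; Q(14) = 16383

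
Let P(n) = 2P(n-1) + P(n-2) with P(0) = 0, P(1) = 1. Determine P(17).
Computing the sequence terms:
0, 1, 2, 5, 12, 29, 70, 169, 408, 985, 2378, 5741, 13860, 33461, 80782, 195025, 470832, 1136689

1136689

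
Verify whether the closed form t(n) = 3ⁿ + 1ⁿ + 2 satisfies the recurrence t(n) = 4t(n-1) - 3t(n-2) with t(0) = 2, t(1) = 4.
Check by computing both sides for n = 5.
From the recurrence with t(0) = 2, t(1) = 4:
  t(0) = 2, t(1) = 4, t(2) = 10, t(3) = 28, t(4) = 82, t(5) = 244
  so the recurrence gives t(5) = 244.
From the proposed closed form t(n) = 3ⁿ + 1ⁿ + 2:
  t(5) = 246.
The recurrence gives 244 but the closed form gives 246, so the closed form does not satisfy the recurrence.

No, the closed form is incorrect.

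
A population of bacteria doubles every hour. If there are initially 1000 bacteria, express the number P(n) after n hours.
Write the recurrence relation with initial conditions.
Each hour multiplies the count by 2, so the count after n hours depends only on the count after n-1 hours: P(n) = 2 × P(n-1). The starting count gives P(0) = 1000.
Unrolling n times gives the closed form P(n) = 1000 × 2ⁿ.

P(n) = 2 × P(n-1), P(0) = 1000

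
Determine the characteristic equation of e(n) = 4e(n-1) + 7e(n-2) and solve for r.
Substitute e(n) = rⁿ and divide through by rⁿ⁻²: r² - 4r - 7 = 0
Discriminant: 4² + 4·7 = 44, not a perfect square, so by the quadratic formula r = (4 ± √44)/2.
General solution: e(n) = A·r₁ⁿ + B·r₂ⁿ where r₁,r₂ = (4 ± √44)/2

Characteristic: r² - 4r - 7 = 0, Roots: r = (4 ± √44)/2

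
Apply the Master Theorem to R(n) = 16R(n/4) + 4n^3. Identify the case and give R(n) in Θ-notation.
Master Theorem template: R(n) = a·R(n/b) + f(n).
Here: a=16, b=4, f(n)=4n^3
Compute log_b(a) = log_4(16) = 2.
f(n) = 4n^3 = Ω(n^(2+ε)) with ε = 1, and the regularity condition holds (a·f(n/b) = (a/b^3)·f(n) with a/b^3 = 4^-1 < 1). Case 3: R(n) = Θ(f(n)) = Θ(n^3).

Case 3: R(n) = Θ(n^3)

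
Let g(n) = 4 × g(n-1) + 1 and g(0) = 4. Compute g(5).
Computing step by step:
g(0) = 4
g(1) = 4 × 4 + 1 = 17
g(2) = 4 × 17 + 1 = 69
g(3) = 4 × 69 + 1 = 277
g(4) = 4 × 277 + 1 = 1109
g(5) = 4 × 1109 + 1 = 4437

4437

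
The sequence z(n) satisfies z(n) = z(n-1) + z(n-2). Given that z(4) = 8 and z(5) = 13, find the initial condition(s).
Work backwards using z(k) = z(k+2) - z(k+1):
z(3) = z(5) - z(4) = 13 - 8 = 5
z(2) = z(4) - z(3) = 8 - 5 = 3
z(1) = z(3) - z(2) = 5 - 3 = 2
z(0) = z(2) - z(1) = 3 - 2 = 1

z(0) = 1, z(1) = 2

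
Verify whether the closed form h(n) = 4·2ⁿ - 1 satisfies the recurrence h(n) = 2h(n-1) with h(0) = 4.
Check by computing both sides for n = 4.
From the recurrence with h(0) = 4:
  h(0) = 4, h(1) = 8, h(2) = 16, h(3) = 32, h(4) = 64
  so the recurrence gives h(4) = 64.
From the proposed closed form h(n) = 4·2ⁿ - 1:
  h(4) = 63.
The recurrence gives 64 but the closed form gives 63, so the closed form does not satisfy the recurrence.

No, the closed form is incorrect.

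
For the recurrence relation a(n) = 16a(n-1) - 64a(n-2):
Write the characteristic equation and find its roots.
Substitute a(n) = rⁿ and divide through by rⁿ⁻²: r² - 16r + 64 = 0
Factor: (r - 8)² = 0, so r = 8 (double root).
General solution: a(n) = (A + Bn)·8ⁿ

Characteristic: r² - 16r + 64 = 0, Roots: r = 8 (double root)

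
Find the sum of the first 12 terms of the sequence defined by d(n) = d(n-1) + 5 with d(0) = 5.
Computing the sequence terms: 5, 10, 15, 20, 25, 30, 35, 40, 45, 50, 55, 60
Adding these values together:

390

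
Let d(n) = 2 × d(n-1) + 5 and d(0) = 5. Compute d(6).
Computing step by step:
d(0) = 5
d(1) = 2 × 5 + 5 = 15
d(2) = 2 × 15 + 5 = 35
d(3) = 2 × 35 + 5 = 75
d(4) = 2 × 75 + 5 = 155
d(5) = 2 × 155 + 5 = 315
d(6) = 2 × 315 + 5 = 635

635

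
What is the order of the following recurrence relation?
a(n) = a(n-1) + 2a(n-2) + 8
The order is the largest lag k for which a(n-k) appears. Here the deepest term is a(n-2) (the 8 term is non-homogeneous and does not affect the order), so the order is 2.

Order 2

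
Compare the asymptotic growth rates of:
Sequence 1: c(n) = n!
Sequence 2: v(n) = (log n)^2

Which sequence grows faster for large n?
Comparing growth rates:
Growth-rate hierarchy: log n ≺ any polynomial ≺ any exponential cⁿ (c>1) ≺ n! ≺ nⁿ.
factorial dominates polylogarithmic (log n)^2 asymptotically.

c(n) grows faster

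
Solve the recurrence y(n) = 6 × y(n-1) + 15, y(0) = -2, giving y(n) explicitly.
Recurrence: y(n) = 6 × y(n-1) + 15, initial: y(0) = -2.
Try y(n) = A·6ⁿ + C. Substituting: A·6ⁿ + C = 6(A·6ⁿ⁻¹ + C) + 15 = A·6ⁿ + 6C + 15, so C = 6C + 15, giving C = -3. Then y(0) = A - 3 = -2 gives A = 1.

y(n) = 6ⁿ - 3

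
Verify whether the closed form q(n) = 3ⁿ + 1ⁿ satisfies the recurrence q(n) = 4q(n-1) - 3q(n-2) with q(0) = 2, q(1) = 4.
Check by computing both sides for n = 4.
From the recurrence with q(0) = 2, q(1) = 4:
  q(0) = 2, q(1) = 4, q(2) = 10, q(3) = 28, q(4) = 82
  so the recurrence gives q(4) = 82.
From the proposed closed form q(n) = 3ⁿ + 1ⁿ:
  q(4) = 82.
Both sides give 82 at n = 4, and the initial condition(s) match, so the closed form is consistent.

Yes, the closed form is correct.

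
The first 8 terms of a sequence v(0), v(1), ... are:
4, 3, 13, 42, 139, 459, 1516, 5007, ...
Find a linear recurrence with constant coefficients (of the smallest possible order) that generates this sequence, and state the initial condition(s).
Look for the lowest-order linear relation among consecutive terms.
Observation: v(n) - 3·v(n-1) - (1)·v(n-2) = 0 holds for the shown terms, and no order-1 relation v(n) = α·v(n-1) + β fits.
Check at n=3: 3·13 + (1)·3 = 42. ✓

v(n) = 3v(n-1) + v(n-2), v(0) = 4, v(1) = 3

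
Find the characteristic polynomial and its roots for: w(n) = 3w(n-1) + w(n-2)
Substitute w(n) = rⁿ and divide through by rⁿ⁻²: r² - 3r - 1 = 0
Discriminant: 3² + 4·1 = 13, not a perfect square, so by the quadratic formula r = (3 ± √13)/2.
General solution: w(n) = A·r₁ⁿ + B·r₂ⁿ where r₁,r₂ = (3 ± √13)/2

Characteristic: r² - 3r - 1 = 0, Roots: r = (3 ± √13)/2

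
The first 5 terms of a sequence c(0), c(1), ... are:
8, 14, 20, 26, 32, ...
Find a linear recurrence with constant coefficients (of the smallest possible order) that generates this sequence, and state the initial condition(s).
Look for the lowest-order linear relation among consecutive terms.
Observation: consecutive differences are constant (= 6).
Check at n=2: 1·14 + 6 = 20. ✓

c(n) = c(n-1) + 6, c(0) = 8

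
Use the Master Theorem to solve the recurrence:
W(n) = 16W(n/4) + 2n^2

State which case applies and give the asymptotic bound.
Master Theorem template: W(n) = a·W(n/b) + f(n).
Here: a=16, b=4, f(n)=2n^2
Compute log_b(a) = log_4(16) = 2.
f(n) = 2n^2 = Θ(n^2). Case 2: W(n) = Θ(n^2 log n).

Case 2: W(n) = Θ(n^2 log n)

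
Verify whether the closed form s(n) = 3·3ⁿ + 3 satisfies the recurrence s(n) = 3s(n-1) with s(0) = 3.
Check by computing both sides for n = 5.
From the recurrence with s(0) = 3:
  s(0) = 3, s(1) = 9, s(2) = 27, s(3) = 81, s(4) = 243, s(5) = 729
  so the recurrence gives s(5) = 729.
From the proposed closed form s(n) = 3·3ⁿ + 3:
  s(5) = 732.
The recurrence gives 729 but the closed form gives 732, so the closed form does not satisfy the recurrence.

No, the closed form is incorrect.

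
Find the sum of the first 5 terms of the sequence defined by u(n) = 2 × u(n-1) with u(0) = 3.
Computing the sequence terms: 3, 6, 12, 24, 48
Adding these values together:

93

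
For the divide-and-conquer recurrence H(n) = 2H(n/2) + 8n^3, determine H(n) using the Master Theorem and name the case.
Master Theorem template: H(n) = a·H(n/b) + f(n).
Here: a=2, b=2, f(n)=8n^3
Compute log_b(a) = log_2(2) = 1.
f(n) = 8n^3 = Ω(n^(1+ε)) with ε = 2, and the regularity condition holds (a·f(n/b) = (a/b^3)·f(n) with a/b^3 = 2^-2 < 1). Case 3: H(n) = Θ(f(n)) = Θ(n^3).

Case 3: H(n) = Θ(n^3)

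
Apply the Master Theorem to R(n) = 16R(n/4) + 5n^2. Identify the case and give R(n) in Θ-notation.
Master Theorem template: R(n) = a·R(n/b) + f(n).
Here: a=16, b=4, f(n)=5n^2
Compute log_b(a) = log_4(16) = 2.
f(n) = 5n^2 = Θ(n^2). Case 2: R(n) = Θ(n^2 log n).

Case 2: R(n) = Θ(n^2 log n)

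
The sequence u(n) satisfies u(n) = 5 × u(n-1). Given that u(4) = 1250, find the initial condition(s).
In general u(n) = 5ⁿ · u(0). At n = 4: u(0) = u(4) / 5^4 = 1250 / 625 = 2.

u(0) = 2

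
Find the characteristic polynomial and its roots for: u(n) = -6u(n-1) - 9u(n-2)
Substitute u(n) = rⁿ and divide through by rⁿ⁻²: r² + 6r + 9 = 0
Factor: (r + 3)² = 0, so r = -3 (double root).
General solution: u(n) = (A + Bn)·(-3)ⁿ

Characteristic: r² + 6r + 9 = 0, Roots: r = -3 (double root)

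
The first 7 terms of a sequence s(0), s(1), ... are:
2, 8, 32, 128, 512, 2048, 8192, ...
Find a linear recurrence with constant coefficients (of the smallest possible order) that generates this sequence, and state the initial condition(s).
Look for the lowest-order linear relation among consecutive terms.
Observation: each term is 4× the previous.
Check at n=2: 4·8 = 32. ✓

s(n) = 4 × s(n-1), s(0) = 2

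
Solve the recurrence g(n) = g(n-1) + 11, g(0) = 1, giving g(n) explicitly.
Recurrence: g(n) = g(n-1) + 11, initial: g(0) = 1.
Each step adds 11, so g(n) = g(0) + 11n = 11n + 1.

g(n) = 11n + 1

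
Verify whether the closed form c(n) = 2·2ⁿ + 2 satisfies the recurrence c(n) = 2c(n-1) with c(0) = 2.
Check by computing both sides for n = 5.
From the recurrence with c(0) = 2:
  c(0) = 2, c(1) = 4, c(2) = 8, c(3) = 16, c(4) = 32, c(5) = 64
  so the recurrence gives c(5) = 64.
From the proposed closed form c(n) = 2·2ⁿ + 2:
  c(5) = 66.
The recurrence gives 64 but the closed form gives 66, so the closed form does not satisfy the recurrence.

No, the closed form is incorrect.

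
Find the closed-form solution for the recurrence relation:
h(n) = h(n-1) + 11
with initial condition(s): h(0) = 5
Recurrence: h(n) = h(n-1) + 11, initial: h(0) = 5.
Each step adds 11, so h(n) = h(0) + 11n = 11n + 5.

h(n) = 11n + 5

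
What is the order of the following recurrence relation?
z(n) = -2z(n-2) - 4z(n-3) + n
The order is the largest lag k for which z(n-k) appears. Here the deepest term is z(n-3) (the n term is non-homogeneous and does not affect the order), so the order is 3.

Order 3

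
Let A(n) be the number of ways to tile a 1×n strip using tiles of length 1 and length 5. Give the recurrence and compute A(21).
Condition on the last tile: it has length 1 (leaving a 1×(n-1) strip) or length 5 (leaving a 1×(n-5) strip), so A(n) = A(n-1) + A(n-5) (order-5 linear recurrence).
For 0 ≤ i < 5 only unit tiles fit, so A(i) = 1.
Iterating the recurrence: A(5) = 2, A(6) = 3, A(7) = 4, A(8) = 5, A(9) = 6, A(10) = 8, A(11) = 11, A(12) = 15, A(13) = 20, A(14) = 26, A(15) = 34, A(16) = 45, A(17) = 60, A(18) = 80, A(19) = 106, A(20) = 140, A(21) = 185.

A(n) = A(n-1) + A(n-5), with A(i) = 1 for 0 ≤ i < 5; A(21) = 185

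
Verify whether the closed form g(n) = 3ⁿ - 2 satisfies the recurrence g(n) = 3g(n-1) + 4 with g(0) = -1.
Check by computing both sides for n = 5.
From the recurrence with g(0) = -1:
  g(0) = -1, g(1) = 1, g(2) = 7, g(3) = 25, g(4) = 79, g(5) = 241
  so the recurrence gives g(5) = 241.
From the proposed closed form g(n) = 3ⁿ - 2:
  g(5) = 241.
Both sides give 241 at n = 5, and the initial condition(s) match, so the closed form is consistent.

Yes, the closed form is correct.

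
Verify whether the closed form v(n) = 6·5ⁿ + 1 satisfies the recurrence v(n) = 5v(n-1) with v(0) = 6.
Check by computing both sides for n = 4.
From the recurrence with v(0) = 6:
  v(0) = 6, v(1) = 30, v(2) = 150, v(3) = 750, v(4) = 3750
  so the recurrence gives v(4) = 3750.
From the proposed closed form v(n) = 6·5ⁿ + 1:
  v(4) = 3751.
The recurrence gives 3750 but the closed form gives 3751, so the closed form does not satisfy the recurrence.

No, the closed form is incorrect.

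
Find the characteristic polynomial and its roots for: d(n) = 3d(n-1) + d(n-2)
Substitute d(n) = rⁿ and divide through by rⁿ⁻²: r² - 3r - 1 = 0
Discriminant: 3² + 4·1 = 13, not a perfect square, so by the quadratic formula r = (3 ± √13)/2.
General solution: d(n) = A·r₁ⁿ + B·r₂ⁿ where r₁,r₂ = (3 ± √13)/2

Characteristic: r² - 3r - 1 = 0, Roots: r = (3 ± √13)/2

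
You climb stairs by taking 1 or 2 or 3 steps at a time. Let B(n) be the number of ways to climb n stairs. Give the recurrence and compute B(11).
Condition on the size of the last step (1 to 3): before it there were n-1, …, n-3 stairs climbed, and these cases are disjoint, so B(n) = B(n-1) + B(n-2) + B(n-3) (order-3 linear recurrence).
Initial conditions by direct count (compositions of i into parts ≤ 3): B(1) = 1; B(2) = 2; B(3) = 4.
Iterating the recurrence: B(4) = 7, B(5) = 13, B(6) = 24, B(7) = 44, B(8) = 81, B(9) = 149, B(10) = 274, B(11) = 504.

B(n) = B(n-1) + B(n-2) + B(n-3), B(1) = 1, B(2) = 2, B(3) = 4; B(11) = 504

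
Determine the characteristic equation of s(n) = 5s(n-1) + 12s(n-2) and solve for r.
Substitute s(n) = rⁿ and divide through by rⁿ⁻²: r² - 5r - 12 = 0
Discriminant: 5² + 4·12 = 73, not a perfect square, so by the quadratic formula r = (5 ± √73)/2.
General solution: s(n) = A·r₁ⁿ + B·r₂ⁿ where r₁,r₂ = (5 ± √73)/2

Characteristic: r² - 5r - 12 = 0, Roots: r = (5 ± √73)/2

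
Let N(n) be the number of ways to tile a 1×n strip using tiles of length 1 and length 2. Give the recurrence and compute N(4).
Condition on the last tile: it has length 1 (leaving a 1×(n-1) strip) or length 2 (leaving a 1×(n-2) strip), so N(n) = N(n-1) + N(n-2) (order-2 linear recurrence).
For 0 ≤ i < 2 only unit tiles fit, so N(i) = 1.
Iterating the recurrence: N(2) = 2, N(3) = 3, N(4) = 5.

N(n) = N(n-1) + N(n-2), with N(i) = 1 for 0 ≤ i < 2; N(4) = 5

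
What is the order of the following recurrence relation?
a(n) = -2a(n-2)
The order is the largest lag k for which a(n-k) appears. Here the deepest term is a(n-2), so the order is 2.

Order 2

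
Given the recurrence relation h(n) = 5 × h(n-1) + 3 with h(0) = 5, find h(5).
Computing step by step:
h(0) = 5
h(1) = 5 × 5 + 3 = 28
h(2) = 5 × 28 + 3 = 143
h(3) = 5 × 143 + 3 = 718
h(4) = 5 × 718 + 3 = 3593
h(5) = 5 × 3593 + 3 = 17968

17968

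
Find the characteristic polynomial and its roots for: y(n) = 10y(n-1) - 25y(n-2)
Substitute y(n) = rⁿ and divide through by rⁿ⁻²: r² - 10r + 25 = 0
Factor: (r - 5)² = 0, so r = 5 (double root).
General solution: y(n) = (A + Bn)·5ⁿ

Characteristic: r² - 10r + 25 = 0, Roots: r = 5 (double root)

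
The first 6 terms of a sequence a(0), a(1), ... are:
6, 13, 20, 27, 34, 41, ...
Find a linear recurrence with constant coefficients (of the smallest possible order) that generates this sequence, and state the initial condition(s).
Look for the lowest-order linear relation among consecutive terms.
Observation: consecutive differences are constant (= 7).
Check at n=2: 1·13 + 7 = 20. ✓

a(n) = a(n-1) + 7, a(0) = 6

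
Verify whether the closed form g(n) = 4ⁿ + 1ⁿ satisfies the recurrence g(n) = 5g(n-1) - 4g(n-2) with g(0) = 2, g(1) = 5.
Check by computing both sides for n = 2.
From the recurrence with g(0) = 2, g(1) = 5:
  g(0) = 2, g(1) = 5, g(2) = 17
  so the recurrence gives g(2) = 17.
From the proposed closed form g(n) = 4ⁿ + 1ⁿ:
  g(2) = 17.
Both sides give 17 at n = 2, and the initial condition(s) match, so the closed form is consistent.

Yes, the closed form is correct.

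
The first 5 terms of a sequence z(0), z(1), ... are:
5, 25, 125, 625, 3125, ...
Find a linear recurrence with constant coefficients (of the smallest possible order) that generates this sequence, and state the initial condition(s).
Look for the lowest-order linear relation among consecutive terms.
Observation: each term is 5× the previous.
Check at n=2: 5·25 = 125. ✓

z(n) = 5 × z(n-1), z(0) = 5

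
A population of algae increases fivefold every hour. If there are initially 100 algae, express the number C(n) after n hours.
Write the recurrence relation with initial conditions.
Each hour multiplies the count by 5, so the count after n hours depends only on the count after n-1 hours: C(n) = 5 × C(n-1). The starting count gives C(0) = 100.
Unrolling n times gives the closed form C(n) = 100 × 5ⁿ.

C(n) = 5 × C(n-1), C(0) = 100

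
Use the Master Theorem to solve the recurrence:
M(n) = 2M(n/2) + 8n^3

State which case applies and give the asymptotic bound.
Master Theorem template: M(n) = a·M(n/b) + f(n).
Here: a=2, b=2, f(n)=8n^3
Compute log_b(a) = log_2(2) = 1.
f(n) = 8n^3 = Ω(n^(1+ε)) with ε = 2, and the regularity condition holds (a·f(n/b) = (a/b^3)·f(n) with a/b^3 = 2^-2 < 1). Case 3: M(n) = Θ(f(n)) = Θ(n^3).

Case 3: M(n) = Θ(n^3)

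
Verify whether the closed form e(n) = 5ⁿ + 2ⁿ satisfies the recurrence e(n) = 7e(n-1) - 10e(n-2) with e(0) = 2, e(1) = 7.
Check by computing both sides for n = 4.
From the recurrence with e(0) = 2, e(1) = 7:
  e(0) = 2, e(1) = 7, e(2) = 29, e(3) = 133, e(4) = 641
  so the recurrence gives e(4) = 641.
From the proposed closed form e(n) = 5ⁿ + 2ⁿ:
  e(4) = 641.
Both sides give 641 at n = 4, and the initial condition(s) match, so the closed form is consistent.

Yes, the closed form is correct.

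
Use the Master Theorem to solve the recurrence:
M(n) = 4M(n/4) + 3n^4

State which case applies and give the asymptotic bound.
Master Theorem template: M(n) = a·M(n/b) + f(n).
Here: a=4, b=4, f(n)=3n^4
Compute log_b(a) = log_4(4) = 1.
f(n) = 3n^4 = Ω(n^(1+ε)) with ε = 3, and the regularity condition holds (a·f(n/b) = (a/b^4)·f(n) with a/b^4 = 4^-3 < 1). Case 3: M(n) = Θ(f(n)) = Θ(n^4).

Case 3: M(n) = Θ(n^4)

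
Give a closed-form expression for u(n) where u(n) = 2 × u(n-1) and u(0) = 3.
Recurrence: u(n) = 2 × u(n-1), initial: u(0) = 3.
Each term is 2 times the previous, so this is geometric with ratio 2. After n steps: u(n) = u(0)·2ⁿ = 3·2ⁿ.

u(n) = 3·2ⁿ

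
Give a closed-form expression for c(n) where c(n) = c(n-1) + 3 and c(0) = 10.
Recurrence: c(n) = c(n-1) + 3, initial: c(0) = 10.
Each step adds 3, so c(n) = c(0) + 3n = 3n + 10.

c(n) = 3n + 10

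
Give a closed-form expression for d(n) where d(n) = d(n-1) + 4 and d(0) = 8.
Recurrence: d(n) = d(n-1) + 4, initial: d(0) = 8.
Each step adds 4, so d(n) = d(0) + 4n = 4n + 8.

d(n) = 4n + 8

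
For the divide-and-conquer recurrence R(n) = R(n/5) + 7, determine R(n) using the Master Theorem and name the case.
Master Theorem template: R(n) = a·R(n/b) + f(n).
Here: a=1, b=5, f(n)=7
Compute log_b(a) = log_5(1) = 0.
f(n) = 7 = Θ(1). Case 2: R(n) = Θ(log n).

Case 2: R(n) = Θ(log n)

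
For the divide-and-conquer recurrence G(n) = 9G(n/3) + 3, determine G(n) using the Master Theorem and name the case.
Master Theorem template: G(n) = a·G(n/b) + f(n).
Here: a=9, b=3, f(n)=3
Compute log_b(a) = log_3(9) = 2.
f(n) = 3 = O(n^(2-ε)) with ε = 2. Case 1: G(n) = Θ(n^log_b(a)) = Θ(n^2).

Case 1: G(n) = Θ(n^2)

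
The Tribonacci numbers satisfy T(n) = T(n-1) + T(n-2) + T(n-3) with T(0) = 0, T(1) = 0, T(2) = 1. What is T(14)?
Computing the sequence terms:
0, 0, 1, 1, 2, 4, 7, 13, 24, 44, 81, 149, 274, 504, 927

927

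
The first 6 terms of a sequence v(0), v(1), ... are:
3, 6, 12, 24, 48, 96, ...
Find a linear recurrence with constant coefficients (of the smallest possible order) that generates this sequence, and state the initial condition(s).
Look for the lowest-order linear relation among consecutive terms.
Observation: each term is 2× the previous.
Check at n=2: 2·6 = 12. ✓

v(n) = 2 × v(n-1), v(0) = 3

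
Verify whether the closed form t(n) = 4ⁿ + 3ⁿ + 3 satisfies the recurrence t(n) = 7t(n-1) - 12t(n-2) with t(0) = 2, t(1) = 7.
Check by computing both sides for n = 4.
From the recurrence with t(0) = 2, t(1) = 7:
  t(0) = 2, t(1) = 7, t(2) = 25, t(3) = 91, t(4) = 337
  so the recurrence gives t(4) = 337.
From the proposed closed form t(n) = 4ⁿ + 3ⁿ + 3:
  t(4) = 340.
The recurrence gives 337 but the closed form gives 340, so the closed form does not satisfy the recurrence.

No, the closed form is incorrect.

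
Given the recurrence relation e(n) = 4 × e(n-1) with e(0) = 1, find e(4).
Computing step by step:
e(0) = 1
e(1) = 4 × 1 = 4
e(2) = 4 × 4 = 16
e(3) = 4 × 16 = 64
e(4) = 4 × 64 = 256

256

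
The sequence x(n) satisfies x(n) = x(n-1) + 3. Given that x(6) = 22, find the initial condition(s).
x(6) = x(0) + 6·3, so x(0) = 22 - 18 = 4.

x(0) = 4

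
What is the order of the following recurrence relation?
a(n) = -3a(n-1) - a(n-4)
The order is the largest lag k for which a(n-k) appears. Here the deepest term is a(n-4), so the order is 4.

Order 4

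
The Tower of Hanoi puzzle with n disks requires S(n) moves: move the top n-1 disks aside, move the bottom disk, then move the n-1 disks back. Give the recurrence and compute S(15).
Moving n disks = move the top n-1 disks aside (S(n-1) moves) + move the largest disk (1 move) + move the n-1 disks back on top (S(n-1) moves), so S(n) = 2S(n-1) + 1, with S(1) = 1 (a single disk takes one move).
First terms: 1, 3, 7, 15, 31, 63, … — each is one less than a power of 2. Indeed S(n) + 1 = 2(S(n-1) + 1) with S(1) + 1 = 2, so S(n) + 1 = 2ⁿ and S(n) = 2ⁿ - 1.
Hence S(15) = 2^15 - 1 = 32768 - 1 = 32767.

S(n) = 2S(n-1) + 1, S(1) = 1; S(15) = 32767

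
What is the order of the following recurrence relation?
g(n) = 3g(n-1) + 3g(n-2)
The order is the largest lag k for which g(n-k) appears. Here the deepest term is g(n-2), so the order is 2.

Order 2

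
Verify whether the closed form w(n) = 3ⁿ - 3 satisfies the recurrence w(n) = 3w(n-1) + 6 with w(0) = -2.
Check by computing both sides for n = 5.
From the recurrence with w(0) = -2:
  w(0) = -2, w(1) = 0, w(2) = 6, w(3) = 24, w(4) = 78, w(5) = 240
  so the recurrence gives w(5) = 240.
From the proposed closed form w(n) = 3ⁿ - 3:
  w(5) = 240.
Both sides give 240 at n = 5, and the initial condition(s) match, so the closed form is consistent.

Yes, the closed form is correct.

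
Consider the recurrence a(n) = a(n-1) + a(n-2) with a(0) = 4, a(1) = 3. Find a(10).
Computing the sequence terms:
4, 3, 7, 10, 17, 27, 44, 71, 115, 186, 301

301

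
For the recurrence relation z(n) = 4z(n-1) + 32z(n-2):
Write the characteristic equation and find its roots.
Substitute z(n) = rⁿ and divide through by rⁿ⁻²: r² - 4r - 32 = 0
Factor: (r + 4)(r - 8) = 0, so r = -4, 8.
General solution: z(n) = A·(-4)ⁿ + B·8ⁿ

Characteristic: r² - 4r - 32 = 0, Roots: r = -4, 8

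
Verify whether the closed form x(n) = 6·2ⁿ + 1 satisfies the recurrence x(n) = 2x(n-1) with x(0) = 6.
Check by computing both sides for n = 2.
From the recurrence with x(0) = 6:
  x(0) = 6, x(1) = 12, x(2) = 24
  so the recurrence gives x(2) = 24.
From the proposed closed form x(n) = 6·2ⁿ + 1:
  x(2) = 25.
The recurrence gives 24 but the closed form gives 25, so the closed form does not satisfy the recurrence.

No, the closed form is incorrect.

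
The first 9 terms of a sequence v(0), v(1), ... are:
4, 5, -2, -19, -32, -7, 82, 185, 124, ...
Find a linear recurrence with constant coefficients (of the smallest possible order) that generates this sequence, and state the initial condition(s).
Look for the lowest-order linear relation among consecutive terms.
Observation: v(n) - 2·v(n-1) - (-3)·v(n-2) = 0 holds for the shown terms, and no order-1 relation v(n) = α·v(n-1) + β fits.
Check at n=3: 2·-2 + (-3)·5 = -19. ✓

v(n) = 2v(n-1) - 3v(n-2), v(0) = 4, v(1) = 5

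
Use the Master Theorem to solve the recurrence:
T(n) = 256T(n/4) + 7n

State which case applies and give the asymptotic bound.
Master Theorem template: T(n) = a·T(n/b) + f(n).
Here: a=256, b=4, f(n)=7n
Compute log_b(a) = log_4(256) = 4.
f(n) = 7n = O(n^(4-ε)) with ε = 3. Case 1: T(n) = Θ(n^log_b(a)) = Θ(n^4).

Case 1: T(n) = Θ(n^4)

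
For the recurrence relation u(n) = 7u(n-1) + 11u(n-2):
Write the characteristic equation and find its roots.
Substitute u(n) = rⁿ and divide through by rⁿ⁻²: r² - 7r - 11 = 0
Discriminant: 7² + 4·11 = 93, not a perfect square, so by the quadratic formula r = (7 ± √93)/2.
General solution: u(n) = A·r₁ⁿ + B·r₂ⁿ where r₁,r₂ = (7 ± √93)/2

Characteristic: r² - 7r - 11 = 0, Roots: r = (7 ± √93)/2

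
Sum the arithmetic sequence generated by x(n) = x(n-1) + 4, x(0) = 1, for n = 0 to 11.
Computing the sequence terms: 1, 5, 9, 13, 17, 21, 25, 29, 33, 37, 41, 45
Adding these values together:

276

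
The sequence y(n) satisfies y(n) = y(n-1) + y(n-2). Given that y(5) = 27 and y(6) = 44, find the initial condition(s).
Work backwards using y(k) = y(k+2) - y(k+1):
y(4) = y(6) - y(5) = 44 - 27 = 17
y(3) = y(5) - y(4) = 27 - 17 = 10
y(2) = y(4) - y(3) = 17 - 10 = 7
y(1) = y(3) - y(2) = 10 - 7 = 3
y(0) = y(2) - y(1) = 7 - 3 = 4

y(0) = 4, y(1) = 3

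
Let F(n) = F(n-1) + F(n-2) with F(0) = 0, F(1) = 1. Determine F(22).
Computing the sequence terms:
0, 1, 1, 2, 3, 5, 8, 13, 21, 34, 55, 89, 144, 233, 377, 610, 987, 1597, 2584, 4181, 6765, 10946, 17711

17711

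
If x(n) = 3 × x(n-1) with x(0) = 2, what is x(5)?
Computing step by step:
x(0) = 2
x(1) = 3 × 2 = 6
x(2) = 3 × 6 = 18
x(3) = 3 × 18 = 54
x(4) = 3 × 54 = 162
x(5) = 3 × 162 = 486

486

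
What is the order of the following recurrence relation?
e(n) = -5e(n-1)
The order is the largest lag k for which e(n-k) appears. Here the deepest term is e(n-1), so the order is 1.

Order 1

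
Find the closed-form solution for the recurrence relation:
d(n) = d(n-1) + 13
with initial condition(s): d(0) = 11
Recurrence: d(n) = d(n-1) + 13, initial: d(0) = 11.
Each step adds 13, so d(n) = d(0) + 13n = 13n + 11.

d(n) = 13n + 11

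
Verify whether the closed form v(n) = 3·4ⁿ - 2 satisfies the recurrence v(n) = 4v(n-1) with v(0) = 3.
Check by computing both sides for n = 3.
From the recurrence with v(0) = 3:
  v(0) = 3, v(1) = 12, v(2) = 48, v(3) = 192
  so the recurrence gives v(3) = 192.
From the proposed closed form v(n) = 3·4ⁿ - 2:
  v(3) = 190.
The recurrence gives 192 but the closed form gives 190, so the closed form does not satisfy the recurrence.

No, the closed form is incorrect.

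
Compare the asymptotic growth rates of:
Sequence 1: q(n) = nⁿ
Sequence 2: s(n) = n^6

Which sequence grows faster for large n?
Comparing growth rates:
Growth-rate hierarchy: log n ≺ any polynomial ≺ any exponential cⁿ (c>1) ≺ n! ≺ nⁿ.
super-exponential nⁿ dominates polynomial degree 6 asymptotically.

q(n) grows faster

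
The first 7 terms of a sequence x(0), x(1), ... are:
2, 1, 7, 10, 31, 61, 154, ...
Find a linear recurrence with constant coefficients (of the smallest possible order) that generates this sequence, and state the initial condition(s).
Look for the lowest-order linear relation among consecutive terms.
Observation: x(n) - 1·x(n-1) - (3)·x(n-2) = 0 holds for the shown terms, and no order-1 relation x(n) = α·x(n-1) + β fits.
Check at n=3: 1·7 + (3)·1 = 10. ✓

x(n) = x(n-1) + 3x(n-2), x(0) = 2, x(1) = 1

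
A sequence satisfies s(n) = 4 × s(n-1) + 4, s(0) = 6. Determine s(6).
Computing step by step:
s(0) = 6
s(1) = 4 × 6 + 4 = 28
s(2) = 4 × 28 + 4 = 116
s(3) = 4 × 116 + 4 = 468
s(4) = 4 × 468 + 4 = 1876
s(5) = 4 × 1876 + 4 = 7508
s(6) = 4 × 7508 + 4 = 30036

30036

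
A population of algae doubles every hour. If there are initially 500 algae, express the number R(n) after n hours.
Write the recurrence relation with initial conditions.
Each hour multiplies the count by 2, so the count after n hours depends only on the count after n-1 hours: R(n) = 2 × R(n-1). The starting count gives R(0) = 500.
Unrolling n times gives the closed form R(n) = 500 × 2ⁿ.

R(n) = 2 × R(n-1), R(0) = 500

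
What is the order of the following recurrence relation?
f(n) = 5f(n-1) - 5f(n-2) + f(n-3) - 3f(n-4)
The order is the largest lag k for which f(n-k) appears. Here the deepest term is f(n-4), so the order is 4.

Order 4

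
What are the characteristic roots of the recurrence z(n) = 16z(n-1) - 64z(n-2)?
Substitute z(n) = rⁿ and divide through by rⁿ⁻²: r² - 16r + 64 = 0
Factor: (r - 8)² = 0, so r = 8 (double root).
General solution: z(n) = (A + Bn)·8ⁿ

Characteristic: r² - 16r + 64 = 0, Roots: r = 8 (double root)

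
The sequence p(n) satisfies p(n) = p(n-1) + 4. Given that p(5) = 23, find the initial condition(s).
p(5) = p(0) + 5·4, so p(0) = 23 - 20 = 3.

p(0) = 3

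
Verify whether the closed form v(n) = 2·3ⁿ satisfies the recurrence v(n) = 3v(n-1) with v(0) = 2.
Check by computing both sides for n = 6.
From the recurrence with v(0) = 2:
  v(0) = 2, v(1) = 6, v(2) = 18, v(3) = 54, v(4) = 162, v(5) = 486, v(6) = 1458
  so the recurrence gives v(6) = 1458.
From the proposed closed form v(n) = 2·3ⁿ:
  v(6) = 1458.
Both sides give 1458 at n = 6, and the initial condition(s) match, so the closed form is consistent.

Yes, the closed form is correct.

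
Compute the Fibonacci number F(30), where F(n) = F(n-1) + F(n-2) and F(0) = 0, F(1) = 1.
Computing the sequence terms:
0, 1, 1, 2, 3, 5, 8, 13, 21, 34, 55, 89, 144, 233, 377, 610, 987, 1597, 2584, 4181, 6765, 10946, 17711, 28657, 46368, 75025, 121393, 196418, 317811, 514229, 832040

832040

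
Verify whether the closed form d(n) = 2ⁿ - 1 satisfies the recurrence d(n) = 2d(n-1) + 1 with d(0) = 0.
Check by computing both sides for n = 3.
From the recurrence with d(0) = 0:
  d(0) = 0, d(1) = 1, d(2) = 3, d(3) = 7
  so the recurrence gives d(3) = 7.
From the proposed closed form d(n) = 2ⁿ - 1:
  d(3) = 7.
Both sides give 7 at n = 3, and the initial condition(s) match, so the closed form is consistent.

Yes, the closed form is correct.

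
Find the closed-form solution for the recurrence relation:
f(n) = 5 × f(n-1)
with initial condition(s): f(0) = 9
Recurrence: f(n) = 5 × f(n-1), initial: f(0) = 9.
Each term is 5 times the previous, so this is geometric with ratio 5. After n steps: f(n) = f(0)·5ⁿ = 9·5ⁿ.

f(n) = 9·5ⁿ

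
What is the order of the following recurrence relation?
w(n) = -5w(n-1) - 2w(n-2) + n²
The order is the largest lag k for which w(n-k) appears. Here the deepest term is w(n-2) (the n² term is non-homogeneous and does not affect the order), so the order is 2.

Order 2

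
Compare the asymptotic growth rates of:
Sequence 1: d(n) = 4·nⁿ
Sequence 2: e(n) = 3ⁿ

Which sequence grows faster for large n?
Comparing growth rates:
Growth-rate hierarchy: log n ≺ any polynomial ≺ any exponential cⁿ (c>1) ≺ n! ≺ nⁿ.
super-exponential nⁿ dominates exponential base 3 asymptotically.

d(n) grows faster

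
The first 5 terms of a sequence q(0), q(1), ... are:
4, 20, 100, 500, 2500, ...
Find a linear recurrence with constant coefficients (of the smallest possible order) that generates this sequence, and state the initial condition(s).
Look for the lowest-order linear relation among consecutive terms.
Observation: each term is 5× the previous.
Check at n=2: 5·20 = 100. ✓

q(n) = 5 × q(n-1), q(0) = 4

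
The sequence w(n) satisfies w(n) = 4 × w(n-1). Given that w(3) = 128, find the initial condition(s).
In general w(n) = 4ⁿ · w(0). At n = 3: w(0) = w(3) / 4^3 = 128 / 64 = 2.

w(0) = 2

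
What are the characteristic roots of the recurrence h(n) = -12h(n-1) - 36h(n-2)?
Substitute h(n) = rⁿ and divide through by rⁿ⁻²: r² + 12r + 36 = 0
Factor: (r + 6)² = 0, so r = -6 (double root).
General solution: h(n) = (A + Bn)·(-6)ⁿ

Characteristic: r² + 12r + 36 = 0, Roots: r = -6 (double root)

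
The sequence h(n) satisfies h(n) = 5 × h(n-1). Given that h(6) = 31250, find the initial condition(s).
In general h(n) = 5ⁿ · h(0). At n = 6: h(0) = h(6) / 5^6 = 31250 / 15625 = 2.

h(0) = 2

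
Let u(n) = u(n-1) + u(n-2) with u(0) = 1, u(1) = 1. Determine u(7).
Computing the sequence terms:
1, 1, 2, 3, 5, 8, 13, 21

21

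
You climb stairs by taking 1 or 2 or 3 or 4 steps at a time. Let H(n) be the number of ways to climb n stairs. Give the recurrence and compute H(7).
Condition on the size of the last step (1 to 4): before it there were n-1, …, n-4 stairs climbed, and these cases are disjoint, so H(n) = H(n-1) + H(n-2) + H(n-3) + H(n-4) (order-4 linear recurrence).
Initial conditions by direct count (compositions of i into parts ≤ 4): H(1) = 1; H(2) = 2; H(3) = 4; H(4) = 8.
Iterating the recurrence: H(5) = 15, H(6) = 29, H(7) = 56.

H(n) = H(n-1) + H(n-2) + H(n-3) + H(n-4), H(1) = 1, H(2) = 2, H(3) = 4, H(4) = 8; H(7) = 56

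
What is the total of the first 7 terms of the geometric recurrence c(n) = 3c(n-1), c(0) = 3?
Computing the sequence terms: 3, 9, 27, 81, 243, 729, 2187
Adding these values together:

3279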